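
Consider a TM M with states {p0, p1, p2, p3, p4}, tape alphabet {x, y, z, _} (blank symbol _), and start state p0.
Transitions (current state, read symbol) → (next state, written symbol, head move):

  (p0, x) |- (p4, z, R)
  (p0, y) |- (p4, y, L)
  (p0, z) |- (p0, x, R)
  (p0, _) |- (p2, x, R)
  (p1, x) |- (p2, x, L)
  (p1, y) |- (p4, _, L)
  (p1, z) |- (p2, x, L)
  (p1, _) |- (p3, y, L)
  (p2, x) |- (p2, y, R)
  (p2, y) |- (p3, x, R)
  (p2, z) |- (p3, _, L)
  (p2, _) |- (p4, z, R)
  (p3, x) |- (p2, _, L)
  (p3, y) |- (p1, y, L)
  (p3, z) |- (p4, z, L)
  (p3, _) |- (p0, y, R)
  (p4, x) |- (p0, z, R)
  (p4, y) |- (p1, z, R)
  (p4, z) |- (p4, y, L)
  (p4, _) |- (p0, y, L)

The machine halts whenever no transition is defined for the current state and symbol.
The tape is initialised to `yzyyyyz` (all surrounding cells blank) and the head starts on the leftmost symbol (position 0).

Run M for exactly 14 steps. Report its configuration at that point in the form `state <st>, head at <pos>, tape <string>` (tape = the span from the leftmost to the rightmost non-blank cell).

p0 | __[y]zyyyyz   read y → write y, move L, go to p4
p4 | _[_]yzyyyyz   read _ → write y, move L, go to p0
p0 | [_]yyzyyyyz   read _ → write x, move R, go to p2
p2 | x[y]yzyyyyz   read y → write x, move R, go to p3
p3 | xx[y]zyyyyz   read y → write y, move L, go to p1
p1 | x[x]yzyyyyz   read x → write x, move L, go to p2
p2 | [x]xyzyyyyz   read x → write y, move R, go to p2
p2 | y[x]yzyyyyz   read x → write y, move R, go to p2
p2 | yy[y]zyyyyz   read y → write x, move R, go to p3
p3 | yyx[z]yyyyz   read z → write z, move L, go to p4
p4 | yy[x]zyyyyz   read x → write z, move R, go to p0
p0 | yyz[z]yyyyz   read z → write x, move R, go to p0
p0 | yyzx[y]yyyz   read y → write y, move L, go to p4
p4 | yyz[x]yyyyz   read x → write z, move R, go to p0
p0 | yyzz[y]yyyz
After 14 steps: state p0, head at 2, tape yyzzyyyyz.

state p0, head at 2, tape yyzzyyyyz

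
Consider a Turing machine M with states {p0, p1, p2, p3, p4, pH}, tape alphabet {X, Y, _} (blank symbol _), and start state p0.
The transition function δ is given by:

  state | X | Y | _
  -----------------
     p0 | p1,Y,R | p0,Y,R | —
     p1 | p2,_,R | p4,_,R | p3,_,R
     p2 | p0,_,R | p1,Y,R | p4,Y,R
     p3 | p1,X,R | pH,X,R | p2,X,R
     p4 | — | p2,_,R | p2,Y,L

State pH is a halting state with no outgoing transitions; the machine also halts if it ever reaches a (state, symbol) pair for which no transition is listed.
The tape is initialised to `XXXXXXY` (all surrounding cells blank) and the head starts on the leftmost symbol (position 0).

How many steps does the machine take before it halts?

7

state=p0 head=0 tape=[X]XXXXXY_   (p0,X)→(p1,Y,R)
state=p1 head=1 tape=Y[X]XXXXY_   (p1,X)→(p2,_,R)
state=p2 head=2 tape=Y_[X]XXXY_   (p2,X)→(p0,_,R)
state=p0 head=3 tape=Y__[X]XXY_   (p0,X)→(p1,Y,R)
state=p1 head=4 tape=Y__Y[X]XY_   (p1,X)→(p2,_,R)
state=p2 head=5 tape=Y__Y_[X]Y_   (p2,X)→(p0,_,R)
state=p0 head=6 tape=Y__Y__[Y]_   (p0,Y)→(p0,Y,R)
state=p0 head=7 tape=Y__Y__Y[_]
M halts after 7 transitions.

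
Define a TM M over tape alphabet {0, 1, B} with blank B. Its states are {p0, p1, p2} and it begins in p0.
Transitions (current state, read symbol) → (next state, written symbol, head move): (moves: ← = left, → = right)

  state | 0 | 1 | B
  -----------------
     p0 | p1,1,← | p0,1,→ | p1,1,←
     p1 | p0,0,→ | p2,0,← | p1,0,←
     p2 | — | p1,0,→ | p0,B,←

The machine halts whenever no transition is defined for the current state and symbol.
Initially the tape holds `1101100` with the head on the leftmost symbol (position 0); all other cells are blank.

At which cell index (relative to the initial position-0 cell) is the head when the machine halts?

4

p0 | [1]101100   read 1 → write 1, move →, go to p0
p0 | 1[1]01100   read 1 → write 1, move →, go to p0
p0 | 11[0]1100   read 0 → write 1, move ←, go to p1
p1 | 1[1]11100   read 1 → write 0, move ←, go to p2
p2 | [1]011100   read 1 → write 0, move →, go to p1
p1 | 0[0]11100   read 0 → write 0, move →, go to p0
p0 | 00[1]1100   read 1 → write 1, move →, go to p0
p0 | 001[1]100   read 1 → write 1, move →, go to p0
p0 | 0011[1]00   read 1 → write 1, move →, go to p0
p0 | 00111[0]0   read 0 → write 1, move ←, go to p1
p1 | 0011[1]10   read 1 → write 0, move ←, go to p2
p2 | 001[1]010   read 1 → write 0, move →, go to p1
p1 | 0010[0]10   read 0 → write 0, move →, go to p0
p0 | 00100[1]0   read 1 → write 1, move →, go to p0
p0 | 001001[0]   read 0 → write 1, move ←, go to p1
p1 | 00100[1]1   read 1 → write 0, move ←, go to p2
p2 | 0010[0]01
At halt the head is at cell 4.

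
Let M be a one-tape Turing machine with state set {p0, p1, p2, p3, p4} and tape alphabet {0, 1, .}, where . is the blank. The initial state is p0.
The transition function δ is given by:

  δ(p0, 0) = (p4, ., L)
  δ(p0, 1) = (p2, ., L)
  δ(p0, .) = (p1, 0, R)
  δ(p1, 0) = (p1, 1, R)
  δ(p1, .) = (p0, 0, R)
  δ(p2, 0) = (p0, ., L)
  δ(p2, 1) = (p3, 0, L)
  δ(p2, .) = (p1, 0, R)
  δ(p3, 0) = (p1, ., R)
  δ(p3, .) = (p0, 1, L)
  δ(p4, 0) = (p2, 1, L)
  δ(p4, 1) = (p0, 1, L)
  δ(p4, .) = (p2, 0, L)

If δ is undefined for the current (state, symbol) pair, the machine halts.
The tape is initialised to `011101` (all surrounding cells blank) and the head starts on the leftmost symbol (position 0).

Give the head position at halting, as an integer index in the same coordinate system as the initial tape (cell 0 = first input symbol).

2

state=p0 head=0 tape=...[0]11101   (p0,0)→(p4,.,L)
state=p4 head=-1 tape=..[.].11101   (p4,.)→(p2,0,L)
state=p2 head=-2 tape=.[.]0.11101   (p2,.)→(p1,0,R)
state=p1 head=-1 tape=.0[0].11101   (p1,0)→(p1,1,R)
state=p1 head=0 tape=.01[.]11101   (p1,.)→(p0,0,R)
state=p0 head=1 tape=.010[1]1101   (p0,1)→(p2,.,L)
state=p2 head=0 tape=.01[0].1101   (p2,0)→(p0,.,L)
state=p0 head=-1 tape=.0[1]..1101   (p0,1)→(p2,.,L)
state=p2 head=-2 tape=.[0]...1101   (p2,0)→(p0,.,L)
state=p0 head=-3 tape=[.]....1101   (p0,.)→(p1,0,R)
state=p1 head=-2 tape=0[.]...1101   (p1,.)→(p0,0,R)
state=p0 head=-1 tape=00[.]..1101   (p0,.)→(p1,0,R)
state=p1 head=0 tape=000[.].1101   (p1,.)→(p0,0,R)
state=p0 head=1 tape=0000[.]1101   (p0,.)→(p1,0,R)
state=p1 head=2 tape=00000[1]101
At halt the head is at cell 2.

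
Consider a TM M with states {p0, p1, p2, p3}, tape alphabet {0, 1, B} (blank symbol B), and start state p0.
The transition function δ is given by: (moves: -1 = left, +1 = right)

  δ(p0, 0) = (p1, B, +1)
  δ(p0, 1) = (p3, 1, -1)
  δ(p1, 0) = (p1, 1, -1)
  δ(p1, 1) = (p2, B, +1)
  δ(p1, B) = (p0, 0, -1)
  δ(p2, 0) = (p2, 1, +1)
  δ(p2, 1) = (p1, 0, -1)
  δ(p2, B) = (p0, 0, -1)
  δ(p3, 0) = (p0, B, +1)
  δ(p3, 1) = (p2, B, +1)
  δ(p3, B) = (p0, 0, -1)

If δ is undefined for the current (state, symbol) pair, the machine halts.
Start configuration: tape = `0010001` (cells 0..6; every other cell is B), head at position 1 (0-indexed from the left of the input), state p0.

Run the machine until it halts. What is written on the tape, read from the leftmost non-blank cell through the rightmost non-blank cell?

0BB00010

state=p0 head=1 tape=0[0]10001B   (p0,0)→(p1,B,+1)
state=p1 head=2 tape=0B[1]0001B   (p1,1)→(p2,B,+1)
state=p2 head=3 tape=0BB[0]001B   (p2,0)→(p2,1,+1)
state=p2 head=4 tape=0BB1[0]01B   (p2,0)→(p2,1,+1)
state=p2 head=5 tape=0BB11[0]1B   (p2,0)→(p2,1,+1)
state=p2 head=6 tape=0BB111[1]B   (p2,1)→(p1,0,-1)
state=p1 head=5 tape=0BB11[1]0B   (p1,1)→(p2,B,+1)
state=p2 head=6 tape=0BB11B[0]B   (p2,0)→(p2,1,+1)
state=p2 head=7 tape=0BB11B1[B]   (p2,B)→(p0,0,-1)
state=p0 head=6 tape=0BB11B[1]0   (p0,1)→(p3,1,-1)
state=p3 head=5 tape=0BB11[B]10   (p3,B)→(p0,0,-1)
state=p0 head=4 tape=0BB1[1]010   (p0,1)→(p3,1,-1)
state=p3 head=3 tape=0BB[1]1010   (p3,1)→(p2,B,+1)
state=p2 head=4 tape=0BBB[1]010   (p2,1)→(p1,0,-1)
state=p1 head=3 tape=0BB[B]0010   (p1,B)→(p0,0,-1)
state=p0 head=2 tape=0B[B]00010
The non-blank tape span at halt is 0BB00010.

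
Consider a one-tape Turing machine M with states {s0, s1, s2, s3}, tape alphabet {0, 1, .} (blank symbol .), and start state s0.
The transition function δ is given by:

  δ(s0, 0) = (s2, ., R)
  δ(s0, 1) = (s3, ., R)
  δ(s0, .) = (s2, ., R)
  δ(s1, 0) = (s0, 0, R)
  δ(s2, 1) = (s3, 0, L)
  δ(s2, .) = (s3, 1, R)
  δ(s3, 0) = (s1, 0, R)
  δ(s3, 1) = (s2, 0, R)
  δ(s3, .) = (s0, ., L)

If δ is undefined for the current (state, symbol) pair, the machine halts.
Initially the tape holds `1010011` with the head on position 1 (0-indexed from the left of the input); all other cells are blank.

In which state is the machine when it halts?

s1

s0 | 1[0]10011   read 0 → write ., move R, go to s2
s2 | 1.[1]0011   read 1 → write 0, move L, go to s3
s3 | 1[.]00011   read . → write ., move L, go to s0
s0 | [1].00011   read 1 → write ., move R, go to s3
s3 | .[.]00011   read . → write ., move L, go to s0
s0 | [.].00011   read . → write ., move R, go to s2
s2 | .[.]00011   read . → write 1, move R, go to s3
s3 | .1[0]0011   read 0 → write 0, move R, go to s1
s1 | .10[0]011   read 0 → write 0, move R, go to s0
s0 | .100[0]11   read 0 → write ., move R, go to s2
s2 | .100.[1]1   read 1 → write 0, move L, go to s3
s3 | .100[.]01   read . → write ., move L, go to s0
s0 | .10[0].01   read 0 → write ., move R, go to s2
s2 | .10.[.]01   read . → write 1, move R, go to s3
s3 | .10.1[0]1   read 0 → write 0, move R, go to s1
s1 | .10.10[1]
No transition is defined for (s1, 1); M halts in state s1.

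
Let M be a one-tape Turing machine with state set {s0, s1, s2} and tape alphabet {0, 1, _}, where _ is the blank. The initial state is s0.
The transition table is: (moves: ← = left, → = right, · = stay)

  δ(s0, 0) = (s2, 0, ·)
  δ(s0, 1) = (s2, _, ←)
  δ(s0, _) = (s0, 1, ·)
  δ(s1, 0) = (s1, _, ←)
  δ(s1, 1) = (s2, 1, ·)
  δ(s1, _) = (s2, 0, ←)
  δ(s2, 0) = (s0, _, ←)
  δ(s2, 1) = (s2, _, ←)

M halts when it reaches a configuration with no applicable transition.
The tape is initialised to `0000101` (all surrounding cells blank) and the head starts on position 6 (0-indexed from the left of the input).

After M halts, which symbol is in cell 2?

s0 | __000010[1]   read 1 → write _, move ←, go to s2
s2 | __00001[0]_   read 0 → write _, move ←, go to s0
s0 | __0000[1]__   read 1 → write _, move ←, go to s2
s2 | __000[0]___   read 0 → write _, move ←, go to s0
s0 | __00[0]____   read 0 → write 0, move ·, go to s2
s2 | __00[0]____   read 0 → write _, move ←, go to s0
s0 | __0[0]_____   read 0 → write 0, move ·, go to s2
s2 | __0[0]_____   read 0 → write _, move ←, go to s0
s0 | __[0]______   read 0 → write 0, move ·, go to s2
s2 | __[0]______   read 0 → write _, move ←, go to s0
s0 | _[_]_______   read _ → write 1, move ·, go to s0
s0 | _[1]_______   read 1 → write _, move ←, go to s2
s2 | [_]________
Cell 2 holds _ when M halts.

_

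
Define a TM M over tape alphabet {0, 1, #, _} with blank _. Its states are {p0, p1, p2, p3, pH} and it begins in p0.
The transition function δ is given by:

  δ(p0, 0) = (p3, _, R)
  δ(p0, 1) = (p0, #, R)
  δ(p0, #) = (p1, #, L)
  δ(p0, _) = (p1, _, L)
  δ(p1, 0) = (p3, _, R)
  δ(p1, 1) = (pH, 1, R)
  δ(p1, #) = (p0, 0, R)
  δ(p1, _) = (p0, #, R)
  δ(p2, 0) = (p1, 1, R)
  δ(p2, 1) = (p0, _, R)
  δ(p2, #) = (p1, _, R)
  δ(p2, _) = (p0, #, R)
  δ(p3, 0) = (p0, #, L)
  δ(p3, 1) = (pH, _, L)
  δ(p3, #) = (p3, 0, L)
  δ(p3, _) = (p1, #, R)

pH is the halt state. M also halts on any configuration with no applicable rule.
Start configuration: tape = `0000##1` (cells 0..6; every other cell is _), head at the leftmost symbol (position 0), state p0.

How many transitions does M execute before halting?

25

p0 | _[0]000##1   read 0 → write _, move R, go to p3
p3 | __[0]00##1   read 0 → write #, move L, go to p0
p0 | _[_]#00##1   read _ → write _, move L, go to p1
p1 | [_]_#00##1   read _ → write #, move R, go to p0
p0 | #[_]#00##1   read _ → write _, move L, go to p1
p1 | [#]_#00##1   read # → write 0, move R, go to p0
p0 | 0[_]#00##1   read _ → write _, move L, go to p1
p1 | [0]_#00##1   read 0 → write _, move R, go to p3
p3 | _[_]#00##1   read _ → write #, move R, go to p1
p1 | _#[#]00##1   read # → write 0, move R, go to p0
p0 | _#0[0]0##1   read 0 → write _, move R, go to p3
p3 | _#0_[0]##1   read 0 → write #, move L, go to p0
p0 | _#0[_]###1   read _ → write _, move L, go to p1
p1 | _#[0]_###1   read 0 → write _, move R, go to p3
p3 | _#_[_]###1   read _ → write #, move R, go to p1
p1 | _#_#[#]##1   read # → write 0, move R, go to p0
p0 | _#_#0[#]#1   read # → write #, move L, go to p1
p1 | _#_#[0]##1   read 0 → write _, move R, go to p3
p3 | _#_#_[#]#1   read # → write 0, move L, go to p3
p3 | _#_#[_]0#1   read _ → write #, move R, go to p1
p1 | _#_##[0]#1   read 0 → write _, move R, go to p3
p3 | _#_##_[#]1   read # → write 0, move L, go to p3
p3 | _#_##[_]01   read _ → write #, move R, go to p1
p1 | _#_###[0]1   read 0 → write _, move R, go to p3
p3 | _#_###_[1]   read 1 → write _, move L, go to pH
pH | _#_###[_]_
M halts after 25 transitions.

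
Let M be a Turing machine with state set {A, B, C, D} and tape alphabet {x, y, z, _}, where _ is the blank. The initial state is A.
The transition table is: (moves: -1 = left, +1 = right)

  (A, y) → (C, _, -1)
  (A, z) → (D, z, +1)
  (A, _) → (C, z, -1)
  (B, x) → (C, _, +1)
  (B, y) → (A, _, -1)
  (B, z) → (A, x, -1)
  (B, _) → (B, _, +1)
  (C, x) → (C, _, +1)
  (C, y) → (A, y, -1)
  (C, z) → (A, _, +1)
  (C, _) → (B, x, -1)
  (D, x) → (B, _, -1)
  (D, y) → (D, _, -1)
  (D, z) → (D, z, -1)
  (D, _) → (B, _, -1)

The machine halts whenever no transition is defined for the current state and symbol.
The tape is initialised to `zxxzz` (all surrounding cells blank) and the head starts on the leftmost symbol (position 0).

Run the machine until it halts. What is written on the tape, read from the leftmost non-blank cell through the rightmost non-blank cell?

x_xzz

state=A head=0 tape=___[z]xxzz   (A,z)→(D,z,+1)
state=D head=1 tape=___z[x]xzz   (D,x)→(B,_,-1)
state=B head=0 tape=___[z]_xzz   (B,z)→(A,x,-1)
state=A head=-1 tape=__[_]x_xzz   (A,_)→(C,z,-1)
state=C head=-2 tape=_[_]zx_xzz   (C,_)→(B,x,-1)
state=B head=-3 tape=[_]xzx_xzz   (B,_)→(B,_,+1)
state=B head=-2 tape=_[x]zx_xzz   (B,x)→(C,_,+1)
state=C head=-1 tape=__[z]x_xzz   (C,z)→(A,_,+1)
state=A head=0 tape=___[x]_xzz
The non-blank tape span at halt is x_xzz.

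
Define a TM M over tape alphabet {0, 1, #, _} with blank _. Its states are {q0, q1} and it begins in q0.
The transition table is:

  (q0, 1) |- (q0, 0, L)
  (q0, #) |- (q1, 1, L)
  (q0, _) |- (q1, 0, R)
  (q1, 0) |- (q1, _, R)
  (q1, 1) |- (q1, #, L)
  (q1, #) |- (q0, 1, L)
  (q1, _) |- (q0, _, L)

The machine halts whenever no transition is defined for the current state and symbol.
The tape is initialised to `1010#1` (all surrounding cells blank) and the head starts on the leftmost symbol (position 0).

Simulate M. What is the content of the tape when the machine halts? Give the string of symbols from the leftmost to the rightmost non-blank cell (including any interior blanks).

q0 | _[1]010#1   read 1 → write 0, move L, go to q0
q0 | [_]0010#1   read _ → write 0, move R, go to q1
q1 | 0[0]010#1   read 0 → write _, move R, go to q1
q1 | 0_[0]10#1   read 0 → write _, move R, go to q1
q1 | 0__[1]0#1   read 1 → write #, move L, go to q1
q1 | 0_[_]#0#1   read _ → write _, move L, go to q0
q0 | 0[_]_#0#1   read _ → write 0, move R, go to q1
q1 | 00[_]#0#1   read _ → write _, move L, go to q0
q0 | 0[0]_#0#1
The non-blank tape span at halt is 00_#0#1.

00_#0#1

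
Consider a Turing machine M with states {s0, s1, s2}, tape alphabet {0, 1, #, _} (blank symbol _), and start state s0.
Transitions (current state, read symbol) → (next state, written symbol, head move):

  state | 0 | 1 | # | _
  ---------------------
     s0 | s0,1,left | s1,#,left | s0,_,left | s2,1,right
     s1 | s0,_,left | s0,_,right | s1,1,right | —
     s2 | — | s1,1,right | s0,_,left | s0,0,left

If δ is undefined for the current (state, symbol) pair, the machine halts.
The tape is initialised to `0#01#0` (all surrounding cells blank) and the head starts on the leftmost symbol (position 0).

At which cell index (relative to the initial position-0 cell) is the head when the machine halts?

state=s0 head=0 tape=__[0]#01#0   (s0,0)→(s0,1,left)
state=s0 head=-1 tape=_[_]1#01#0   (s0,_)→(s2,1,right)
state=s2 head=0 tape=_1[1]#01#0   (s2,1)→(s1,1,right)
state=s1 head=1 tape=_11[#]01#0   (s1,#)→(s1,1,right)
state=s1 head=2 tape=_111[0]1#0   (s1,0)→(s0,_,left)
state=s0 head=1 tape=_11[1]_1#0   (s0,1)→(s1,#,left)
state=s1 head=0 tape=_1[1]#_1#0   (s1,1)→(s0,_,right)
state=s0 head=1 tape=_1_[#]_1#0   (s0,#)→(s0,_,left)
state=s0 head=0 tape=_1[_]__1#0   (s0,_)→(s2,1,right)
state=s2 head=1 tape=_11[_]_1#0   (s2,_)→(s0,0,left)
state=s0 head=0 tape=_1[1]0_1#0   (s0,1)→(s1,#,left)
state=s1 head=-1 tape=_[1]#0_1#0   (s1,1)→(s0,_,right)
state=s0 head=0 tape=__[#]0_1#0   (s0,#)→(s0,_,left)
state=s0 head=-1 tape=_[_]_0_1#0   (s0,_)→(s2,1,right)
state=s2 head=0 tape=_1[_]0_1#0   (s2,_)→(s0,0,left)
state=s0 head=-1 tape=_[1]00_1#0   (s0,1)→(s1,#,left)
state=s1 head=-2 tape=[_]#00_1#0
At halt the head is at cell -2.

-2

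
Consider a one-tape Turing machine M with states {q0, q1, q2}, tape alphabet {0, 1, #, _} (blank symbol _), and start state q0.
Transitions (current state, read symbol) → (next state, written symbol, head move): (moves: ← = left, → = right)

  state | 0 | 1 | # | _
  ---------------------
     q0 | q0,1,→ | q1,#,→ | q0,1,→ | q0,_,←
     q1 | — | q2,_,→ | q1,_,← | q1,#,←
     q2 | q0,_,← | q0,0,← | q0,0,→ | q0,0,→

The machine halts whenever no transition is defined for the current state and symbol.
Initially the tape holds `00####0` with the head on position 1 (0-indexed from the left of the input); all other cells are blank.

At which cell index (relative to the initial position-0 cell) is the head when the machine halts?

q0 | 0[0]####0__   read 0 → write 1, move →, go to q0
q0 | 01[#]###0__   read # → write 1, move →, go to q0
q0 | 011[#]##0__   read # → write 1, move →, go to q0
q0 | 0111[#]#0__   read # → write 1, move →, go to q0
q0 | 01111[#]0__   read # → write 1, move →, go to q0
q0 | 011111[0]__   read 0 → write 1, move →, go to q0
q0 | 0111111[_]_   read _ → write _, move ←, go to q0
q0 | 011111[1]__   read 1 → write #, move →, go to q1
q1 | 011111#[_]_   read _ → write #, move ←, go to q1
q1 | 011111[#]#_   read # → write _, move ←, go to q1
q1 | 01111[1]_#_   read 1 → write _, move →, go to q2
q2 | 01111_[_]#_   read _ → write 0, move →, go to q0
q0 | 01111_0[#]_   read # → write 1, move →, go to q0
q0 | 01111_01[_]   read _ → write _, move ←, go to q0
q0 | 01111_0[1]_   read 1 → write #, move →, go to q1
q1 | 01111_0#[_]   read _ → write #, move ←, go to q1
q1 | 01111_0[#]#   read # → write _, move ←, go to q1
q1 | 01111_[0]_#
At halt the head is at cell 6.

6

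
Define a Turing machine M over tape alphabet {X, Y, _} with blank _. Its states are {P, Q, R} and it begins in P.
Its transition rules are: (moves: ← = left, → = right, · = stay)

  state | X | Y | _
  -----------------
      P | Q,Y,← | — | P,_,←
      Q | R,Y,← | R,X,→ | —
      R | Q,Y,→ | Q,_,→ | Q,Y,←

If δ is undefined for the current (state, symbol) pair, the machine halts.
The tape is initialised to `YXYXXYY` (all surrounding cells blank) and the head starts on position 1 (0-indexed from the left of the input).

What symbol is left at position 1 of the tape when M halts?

P | __Y[X]YXXYY_   read X → write Y, move ←, go to Q
Q | __[Y]YYXXYY_   read Y → write X, move →, go to R
R | __X[Y]YXXYY_   read Y → write _, move →, go to Q
Q | __X_[Y]XXYY_   read Y → write X, move →, go to R
R | __X_X[X]XYY_   read X → write Y, move →, go to Q
Q | __X_XY[X]YY_   read X → write Y, move ←, go to R
R | __X_X[Y]YYY_   read Y → write _, move →, go to Q
Q | __X_X_[Y]YY_   read Y → write X, move →, go to R
R | __X_X_X[Y]Y_   read Y → write _, move →, go to Q
Q | __X_X_X_[Y]_   read Y → write X, move →, go to R
R | __X_X_X_X[_]   read _ → write Y, move ←, go to Q
Q | __X_X_X_[X]Y   read X → write Y, move ←, go to R
R | __X_X_X[_]YY   read _ → write Y, move ←, go to Q
Q | __X_X_[X]YYY   read X → write Y, move ←, go to R
R | __X_X[_]YYYY   read _ → write Y, move ←, go to Q
Q | __X_[X]YYYYY   read X → write Y, move ←, go to R
R | __X[_]YYYYYY   read _ → write Y, move ←, go to Q
Q | __[X]YYYYYYY   read X → write Y, move ←, go to R
R | _[_]YYYYYYYY   read _ → write Y, move ←, go to Q
Q | [_]YYYYYYYYY
Cell 1 holds Y when M halts.

Y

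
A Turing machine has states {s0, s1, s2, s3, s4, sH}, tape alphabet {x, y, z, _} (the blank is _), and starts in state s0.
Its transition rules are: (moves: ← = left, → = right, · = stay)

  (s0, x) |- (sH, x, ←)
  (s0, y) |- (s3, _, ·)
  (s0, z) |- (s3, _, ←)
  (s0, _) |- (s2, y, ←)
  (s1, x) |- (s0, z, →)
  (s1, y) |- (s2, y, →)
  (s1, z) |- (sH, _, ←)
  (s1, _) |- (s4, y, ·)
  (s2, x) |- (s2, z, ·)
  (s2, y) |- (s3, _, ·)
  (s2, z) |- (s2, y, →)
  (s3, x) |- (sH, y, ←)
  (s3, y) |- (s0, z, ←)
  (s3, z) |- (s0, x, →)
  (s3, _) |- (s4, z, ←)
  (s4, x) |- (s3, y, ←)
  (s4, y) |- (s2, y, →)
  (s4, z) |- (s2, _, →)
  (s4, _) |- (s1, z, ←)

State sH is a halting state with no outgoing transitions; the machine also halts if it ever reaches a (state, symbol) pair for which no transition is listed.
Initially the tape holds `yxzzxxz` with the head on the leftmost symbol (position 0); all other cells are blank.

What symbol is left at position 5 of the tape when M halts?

y

state=s0 head=0 tape=__[y]xzzxxz_   (s0,y)→(s3,_,·)
state=s3 head=0 tape=__[_]xzzxxz_   (s3,_)→(s4,z,←)
state=s4 head=-1 tape=_[_]zxzzxxz_   (s4,_)→(s1,z,←)
state=s1 head=-2 tape=[_]zzxzzxxz_   (s1,_)→(s4,y,·)
state=s4 head=-2 tape=[y]zzxzzxxz_   (s4,y)→(s2,y,→)
state=s2 head=-1 tape=y[z]zxzzxxz_   (s2,z)→(s2,y,→)
state=s2 head=0 tape=yy[z]xzzxxz_   (s2,z)→(s2,y,→)
state=s2 head=1 tape=yyy[x]zzxxz_   (s2,x)→(s2,z,·)
state=s2 head=1 tape=yyy[z]zzxxz_   (s2,z)→(s2,y,→)
state=s2 head=2 tape=yyyy[z]zxxz_   (s2,z)→(s2,y,→)
state=s2 head=3 tape=yyyyy[z]xxz_   (s2,z)→(s2,y,→)
state=s2 head=4 tape=yyyyyy[x]xz_   (s2,x)→(s2,z,·)
state=s2 head=4 tape=yyyyyy[z]xz_   (s2,z)→(s2,y,→)
state=s2 head=5 tape=yyyyyyy[x]z_   (s2,x)→(s2,z,·)
state=s2 head=5 tape=yyyyyyy[z]z_   (s2,z)→(s2,y,→)
state=s2 head=6 tape=yyyyyyyy[z]_   (s2,z)→(s2,y,→)
state=s2 head=7 tape=yyyyyyyyy[_]
Cell 5 holds y when M halts.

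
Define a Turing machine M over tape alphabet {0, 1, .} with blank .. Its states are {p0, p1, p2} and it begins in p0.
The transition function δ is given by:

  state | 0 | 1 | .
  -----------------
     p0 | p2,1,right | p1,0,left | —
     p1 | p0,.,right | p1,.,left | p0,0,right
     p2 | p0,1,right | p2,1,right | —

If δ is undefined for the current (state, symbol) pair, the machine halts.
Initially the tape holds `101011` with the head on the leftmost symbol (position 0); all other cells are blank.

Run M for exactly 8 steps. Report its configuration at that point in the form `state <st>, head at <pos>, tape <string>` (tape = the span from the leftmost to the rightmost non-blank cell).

p0 | .[1]01011   read 1 → write 0, move left, go to p1
p1 | [.]001011   read . → write 0, move right, go to p0
p0 | 0[0]01011   read 0 → write 1, move right, go to p2
p2 | 01[0]1011   read 0 → write 1, move right, go to p0
p0 | 011[1]011   read 1 → write 0, move left, go to p1
p1 | 01[1]0011   read 1 → write ., move left, go to p1
p1 | 0[1].0011   read 1 → write ., move left, go to p1
p1 | [0]..0011   read 0 → write ., move right, go to p0
p0 | .[.].0011
After 8 steps: state p0, head at 0, tape 0011.

state p0, head at 0, tape 0011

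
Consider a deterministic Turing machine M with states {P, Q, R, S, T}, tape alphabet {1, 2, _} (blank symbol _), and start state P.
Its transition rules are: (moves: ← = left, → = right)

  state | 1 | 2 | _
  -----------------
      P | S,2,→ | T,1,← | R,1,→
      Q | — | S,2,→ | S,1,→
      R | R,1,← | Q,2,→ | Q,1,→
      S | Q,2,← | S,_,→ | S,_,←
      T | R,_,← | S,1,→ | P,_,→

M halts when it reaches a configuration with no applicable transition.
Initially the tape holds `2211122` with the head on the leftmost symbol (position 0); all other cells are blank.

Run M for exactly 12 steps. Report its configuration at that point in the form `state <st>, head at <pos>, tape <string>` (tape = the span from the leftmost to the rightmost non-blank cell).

state S, head at 4, tape 2111222

P | _[2]211122   read 2 → write 1, move ←, go to T
T | [_]1211122   read _ → write _, move →, go to P
P | _[1]211122   read 1 → write 2, move →, go to S
S | _2[2]11122   read 2 → write _, move →, go to S
S | _2_[1]1122   read 1 → write 2, move ←, go to Q
Q | _2[_]21122   read _ → write 1, move →, go to S
S | _21[2]1122   read 2 → write _, move →, go to S
S | _21_[1]122   read 1 → write 2, move ←, go to Q
Q | _21[_]2122   read _ → write 1, move →, go to S
S | _211[2]122   read 2 → write _, move →, go to S
S | _211_[1]22   read 1 → write 2, move ←, go to Q
Q | _211[_]222   read _ → write 1, move →, go to S
S | _2111[2]22
After 12 steps: state S, head at 4, tape 2111222.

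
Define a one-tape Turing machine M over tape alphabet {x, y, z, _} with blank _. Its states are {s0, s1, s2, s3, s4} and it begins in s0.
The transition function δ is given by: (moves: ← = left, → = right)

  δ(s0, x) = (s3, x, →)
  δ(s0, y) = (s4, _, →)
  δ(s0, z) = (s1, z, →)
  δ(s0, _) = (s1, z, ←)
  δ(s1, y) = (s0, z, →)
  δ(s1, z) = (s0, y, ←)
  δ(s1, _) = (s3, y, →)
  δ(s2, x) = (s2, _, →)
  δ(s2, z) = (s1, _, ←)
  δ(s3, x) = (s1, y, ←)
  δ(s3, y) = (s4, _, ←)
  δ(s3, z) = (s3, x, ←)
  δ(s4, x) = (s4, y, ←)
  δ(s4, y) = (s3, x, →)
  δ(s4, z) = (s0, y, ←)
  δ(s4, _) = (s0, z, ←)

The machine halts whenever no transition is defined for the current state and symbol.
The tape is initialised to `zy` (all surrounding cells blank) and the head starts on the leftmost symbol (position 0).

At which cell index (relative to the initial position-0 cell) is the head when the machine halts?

s0 | [z]y___   read z → write z, move →, go to s1
s1 | z[y]___   read y → write z, move →, go to s0
s0 | zz[_]__   read _ → write z, move ←, go to s1
s1 | z[z]z__   read z → write y, move ←, go to s0
s0 | [z]yz__   read z → write z, move →, go to s1
s1 | z[y]z__   read y → write z, move →, go to s0
s0 | zz[z]__   read z → write z, move →, go to s1
s1 | zzz[_]_   read _ → write y, move →, go to s3
s3 | zzzy[_]
At halt the head is at cell 4.

4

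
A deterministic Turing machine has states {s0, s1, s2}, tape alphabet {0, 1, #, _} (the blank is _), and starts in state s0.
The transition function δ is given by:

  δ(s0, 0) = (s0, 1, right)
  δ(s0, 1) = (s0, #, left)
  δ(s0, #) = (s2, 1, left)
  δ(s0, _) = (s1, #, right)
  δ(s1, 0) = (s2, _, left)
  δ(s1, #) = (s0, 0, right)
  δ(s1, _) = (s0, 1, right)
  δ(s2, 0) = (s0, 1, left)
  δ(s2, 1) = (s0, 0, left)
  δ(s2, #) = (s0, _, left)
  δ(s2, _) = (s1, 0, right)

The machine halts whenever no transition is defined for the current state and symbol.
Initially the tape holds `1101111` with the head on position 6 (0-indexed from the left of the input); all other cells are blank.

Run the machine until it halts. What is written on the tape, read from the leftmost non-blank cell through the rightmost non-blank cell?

state=s0 head=6 tape=__110111[1]   (s0,1)→(s0,#,left)
state=s0 head=5 tape=__11011[1]#   (s0,1)→(s0,#,left)
state=s0 head=4 tape=__1101[1]##   (s0,1)→(s0,#,left)
state=s0 head=3 tape=__110[1]###   (s0,1)→(s0,#,left)
state=s0 head=2 tape=__11[0]####   (s0,0)→(s0,1,right)
state=s0 head=3 tape=__111[#]###   (s0,#)→(s2,1,left)
state=s2 head=2 tape=__11[1]1###   (s2,1)→(s0,0,left)
state=s0 head=1 tape=__1[1]01###   (s0,1)→(s0,#,left)
state=s0 head=0 tape=__[1]#01###   (s0,1)→(s0,#,left)
state=s0 head=-1 tape=_[_]##01###   (s0,_)→(s1,#,right)
state=s1 head=0 tape=_#[#]#01###   (s1,#)→(s0,0,right)
state=s0 head=1 tape=_#0[#]01###   (s0,#)→(s2,1,left)
state=s2 head=0 tape=_#[0]101###   (s2,0)→(s0,1,left)
state=s0 head=-1 tape=_[#]1101###   (s0,#)→(s2,1,left)
state=s2 head=-2 tape=[_]11101###   (s2,_)→(s1,0,right)
state=s1 head=-1 tape=0[1]1101###
The non-blank tape span at halt is 011101###.

011101###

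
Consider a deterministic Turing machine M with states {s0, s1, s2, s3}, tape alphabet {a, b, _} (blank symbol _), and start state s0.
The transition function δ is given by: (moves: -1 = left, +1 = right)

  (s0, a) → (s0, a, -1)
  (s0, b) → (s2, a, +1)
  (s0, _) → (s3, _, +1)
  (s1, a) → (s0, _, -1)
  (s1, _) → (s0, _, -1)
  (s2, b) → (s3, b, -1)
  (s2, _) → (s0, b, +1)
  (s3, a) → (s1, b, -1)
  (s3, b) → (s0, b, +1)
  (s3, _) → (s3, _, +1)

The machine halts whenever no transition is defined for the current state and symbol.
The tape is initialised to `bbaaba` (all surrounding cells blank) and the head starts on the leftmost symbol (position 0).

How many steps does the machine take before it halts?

s0 | __[b]baaba   read b → write a, move +1, go to s2
s2 | __a[b]aaba   read b → write b, move -1, go to s3
s3 | __[a]baaba   read a → write b, move -1, go to s1
s1 | _[_]bbaaba   read _ → write _, move -1, go to s0
s0 | [_]_bbaaba   read _ → write _, move +1, go to s3
s3 | _[_]bbaaba   read _ → write _, move +1, go to s3
s3 | __[b]baaba   read b → write b, move +1, go to s0
s0 | __b[b]aaba   read b → write a, move +1, go to s2
s2 | __ba[a]aba
M halts after 8 transitions.

8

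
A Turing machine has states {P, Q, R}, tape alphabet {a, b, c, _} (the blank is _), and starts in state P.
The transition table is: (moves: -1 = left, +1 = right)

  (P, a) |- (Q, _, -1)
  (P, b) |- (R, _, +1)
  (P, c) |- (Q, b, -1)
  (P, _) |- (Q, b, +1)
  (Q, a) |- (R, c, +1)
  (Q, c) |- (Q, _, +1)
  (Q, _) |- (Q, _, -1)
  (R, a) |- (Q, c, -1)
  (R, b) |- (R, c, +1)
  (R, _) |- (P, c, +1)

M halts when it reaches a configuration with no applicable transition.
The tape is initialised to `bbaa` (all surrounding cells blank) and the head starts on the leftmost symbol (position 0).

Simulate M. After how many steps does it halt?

state=P head=0 tape=[b]baa___   (P,b)→(R,_,+1)
state=R head=1 tape=_[b]aa___   (R,b)→(R,c,+1)
state=R head=2 tape=_c[a]a___   (R,a)→(Q,c,-1)
state=Q head=1 tape=_[c]ca___   (Q,c)→(Q,_,+1)
state=Q head=2 tape=__[c]a___   (Q,c)→(Q,_,+1)
state=Q head=3 tape=___[a]___   (Q,a)→(R,c,+1)
state=R head=4 tape=___c[_]__   (R,_)→(P,c,+1)
state=P head=5 tape=___cc[_]_   (P,_)→(Q,b,+1)
state=Q head=6 tape=___ccb[_]   (Q,_)→(Q,_,-1)
state=Q head=5 tape=___cc[b]_
M halts after 9 transitions.

9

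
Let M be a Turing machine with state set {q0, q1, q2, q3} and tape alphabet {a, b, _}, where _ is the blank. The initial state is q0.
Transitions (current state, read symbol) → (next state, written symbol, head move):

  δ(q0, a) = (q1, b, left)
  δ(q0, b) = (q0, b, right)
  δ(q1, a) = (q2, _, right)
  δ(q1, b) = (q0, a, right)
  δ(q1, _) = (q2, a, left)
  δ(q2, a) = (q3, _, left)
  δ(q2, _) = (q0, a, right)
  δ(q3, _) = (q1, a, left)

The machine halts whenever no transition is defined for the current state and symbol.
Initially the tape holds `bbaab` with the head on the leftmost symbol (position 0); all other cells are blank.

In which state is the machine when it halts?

state=q0 head=0 tape=[b]baab_   (q0,b)→(q0,b,right)
state=q0 head=1 tape=b[b]aab_   (q0,b)→(q0,b,right)
state=q0 head=2 tape=bb[a]ab_   (q0,a)→(q1,b,left)
state=q1 head=1 tape=b[b]bab_   (q1,b)→(q0,a,right)
state=q0 head=2 tape=ba[b]ab_   (q0,b)→(q0,b,right)
state=q0 head=3 tape=bab[a]b_   (q0,a)→(q1,b,left)
state=q1 head=2 tape=ba[b]bb_   (q1,b)→(q0,a,right)
state=q0 head=3 tape=baa[b]b_   (q0,b)→(q0,b,right)
state=q0 head=4 tape=baab[b]_   (q0,b)→(q0,b,right)
state=q0 head=5 tape=baabb[_]
No transition is defined for (q0, _); M halts in state q0.

q0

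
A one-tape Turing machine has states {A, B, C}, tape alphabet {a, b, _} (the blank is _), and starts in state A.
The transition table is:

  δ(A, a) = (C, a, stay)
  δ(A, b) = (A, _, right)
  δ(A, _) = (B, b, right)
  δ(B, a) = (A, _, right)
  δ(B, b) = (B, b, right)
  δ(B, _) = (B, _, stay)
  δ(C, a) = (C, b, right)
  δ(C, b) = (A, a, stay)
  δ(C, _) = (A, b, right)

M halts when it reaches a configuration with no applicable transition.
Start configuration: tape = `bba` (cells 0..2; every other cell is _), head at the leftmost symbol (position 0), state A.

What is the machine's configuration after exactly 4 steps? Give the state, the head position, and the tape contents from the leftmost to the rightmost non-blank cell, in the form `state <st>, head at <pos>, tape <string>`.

state=A head=0 tape=[b]ba_   (A,b)→(A,_,right)
state=A head=1 tape=_[b]a_   (A,b)→(A,_,right)
state=A head=2 tape=__[a]_   (A,a)→(C,a,stay)
state=C head=2 tape=__[a]_   (C,a)→(C,b,right)
state=C head=3 tape=__b[_]
After 4 steps: state C, head at 3, tape b.

state C, head at 3, tape b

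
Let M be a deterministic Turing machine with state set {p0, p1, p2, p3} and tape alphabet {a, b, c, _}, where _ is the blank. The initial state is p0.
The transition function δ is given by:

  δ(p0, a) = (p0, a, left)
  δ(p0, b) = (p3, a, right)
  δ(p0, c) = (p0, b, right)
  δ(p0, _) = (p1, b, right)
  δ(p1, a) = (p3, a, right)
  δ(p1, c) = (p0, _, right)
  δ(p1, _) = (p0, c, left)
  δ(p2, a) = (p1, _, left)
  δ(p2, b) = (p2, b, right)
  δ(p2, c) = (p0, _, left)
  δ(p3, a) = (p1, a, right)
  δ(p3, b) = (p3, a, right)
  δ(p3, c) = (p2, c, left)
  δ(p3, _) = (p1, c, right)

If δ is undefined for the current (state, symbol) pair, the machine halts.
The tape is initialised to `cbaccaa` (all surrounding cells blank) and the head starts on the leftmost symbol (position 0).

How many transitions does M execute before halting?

18

state=p0 head=0 tape=[c]baccaa____   (p0,c)→(p0,b,right)
state=p0 head=1 tape=b[b]accaa____   (p0,b)→(p3,a,right)
state=p3 head=2 tape=ba[a]ccaa____   (p3,a)→(p1,a,right)
state=p1 head=3 tape=baa[c]caa____   (p1,c)→(p0,_,right)
state=p0 head=4 tape=baa_[c]aa____   (p0,c)→(p0,b,right)
state=p0 head=5 tape=baa_b[a]a____   (p0,a)→(p0,a,left)
state=p0 head=4 tape=baa_[b]aa____   (p0,b)→(p3,a,right)
state=p3 head=5 tape=baa_a[a]a____   (p3,a)→(p1,a,right)
state=p1 head=6 tape=baa_aa[a]____   (p1,a)→(p3,a,right)
state=p3 head=7 tape=baa_aaa[_]___   (p3,_)→(p1,c,right)
state=p1 head=8 tape=baa_aaac[_]__   (p1,_)→(p0,c,left)
state=p0 head=7 tape=baa_aaa[c]c__   (p0,c)→(p0,b,right)
state=p0 head=8 tape=baa_aaab[c]__   (p0,c)→(p0,b,right)
state=p0 head=9 tape=baa_aaabb[_]_   (p0,_)→(p1,b,right)
state=p1 head=10 tape=baa_aaabbb[_]   (p1,_)→(p0,c,left)
state=p0 head=9 tape=baa_aaabb[b]c   (p0,b)→(p3,a,right)
state=p3 head=10 tape=baa_aaabba[c]   (p3,c)→(p2,c,left)
state=p2 head=9 tape=baa_aaabb[a]c   (p2,a)→(p1,_,left)
state=p1 head=8 tape=baa_aaab[b]_c
M halts after 18 transitions.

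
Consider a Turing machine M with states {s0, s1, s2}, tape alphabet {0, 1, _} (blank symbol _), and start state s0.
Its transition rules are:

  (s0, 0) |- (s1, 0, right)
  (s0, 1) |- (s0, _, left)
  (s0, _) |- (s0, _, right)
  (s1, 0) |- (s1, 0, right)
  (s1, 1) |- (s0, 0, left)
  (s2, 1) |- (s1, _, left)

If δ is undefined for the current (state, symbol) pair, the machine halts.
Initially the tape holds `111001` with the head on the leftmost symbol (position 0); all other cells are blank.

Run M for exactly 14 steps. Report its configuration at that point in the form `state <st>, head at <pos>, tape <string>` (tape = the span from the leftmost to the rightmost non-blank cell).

state=s0 head=0 tape=_[1]11001_   (s0,1)→(s0,_,left)
state=s0 head=-1 tape=[_]_11001_   (s0,_)→(s0,_,right)
state=s0 head=0 tape=_[_]11001_   (s0,_)→(s0,_,right)
state=s0 head=1 tape=__[1]1001_   (s0,1)→(s0,_,left)
state=s0 head=0 tape=_[_]_1001_   (s0,_)→(s0,_,right)
state=s0 head=1 tape=__[_]1001_   (s0,_)→(s0,_,right)
state=s0 head=2 tape=___[1]001_   (s0,1)→(s0,_,left)
state=s0 head=1 tape=__[_]_001_   (s0,_)→(s0,_,right)
state=s0 head=2 tape=___[_]001_   (s0,_)→(s0,_,right)
state=s0 head=3 tape=____[0]01_   (s0,0)→(s1,0,right)
state=s1 head=4 tape=____0[0]1_   (s1,0)→(s1,0,right)
state=s1 head=5 tape=____00[1]_   (s1,1)→(s0,0,left)
state=s0 head=4 tape=____0[0]0_   (s0,0)→(s1,0,right)
state=s1 head=5 tape=____00[0]_   (s1,0)→(s1,0,right)
state=s1 head=6 tape=____000[_]
After 14 steps: state s1, head at 6, tape 000.

state s1, head at 6, tape 000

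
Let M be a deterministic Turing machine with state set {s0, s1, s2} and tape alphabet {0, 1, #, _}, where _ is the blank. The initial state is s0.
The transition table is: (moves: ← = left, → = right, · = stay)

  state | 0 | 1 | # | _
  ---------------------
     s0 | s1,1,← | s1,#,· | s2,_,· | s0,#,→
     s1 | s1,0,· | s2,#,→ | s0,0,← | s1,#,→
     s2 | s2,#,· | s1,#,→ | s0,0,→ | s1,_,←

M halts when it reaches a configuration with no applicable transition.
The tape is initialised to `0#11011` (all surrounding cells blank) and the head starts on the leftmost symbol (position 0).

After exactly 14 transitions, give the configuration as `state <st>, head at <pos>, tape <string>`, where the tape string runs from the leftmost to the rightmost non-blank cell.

state=s0 head=0 tape=__[0]#11011   (s0,0)→(s1,1,←)
state=s1 head=-1 tape=_[_]1#11011   (s1,_)→(s1,#,→)
state=s1 head=0 tape=_#[1]#11011   (s1,1)→(s2,#,→)
state=s2 head=1 tape=_##[#]11011   (s2,#)→(s0,0,→)
state=s0 head=2 tape=_##0[1]1011   (s0,1)→(s1,#,·)
state=s1 head=2 tape=_##0[#]1011   (s1,#)→(s0,0,←)
state=s0 head=1 tape=_##[0]01011   (s0,0)→(s1,1,←)
state=s1 head=0 tape=_#[#]101011   (s1,#)→(s0,0,←)
state=s0 head=-1 tape=_[#]0101011   (s0,#)→(s2,_,·)
state=s2 head=-1 tape=_[_]0101011   (s2,_)→(s1,_,←)
state=s1 head=-2 tape=[_]_0101011   (s1,_)→(s1,#,→)
state=s1 head=-1 tape=#[_]0101011   (s1,_)→(s1,#,→)
state=s1 head=0 tape=##[0]101011   (s1,0)→(s1,0,·)
state=s1 head=0 tape=##[0]101011   (s1,0)→(s1,0,·)
state=s1 head=0 tape=##[0]101011
After 14 steps: state s1, head at 0, tape ##0101011.

state s1, head at 0, tape ##0101011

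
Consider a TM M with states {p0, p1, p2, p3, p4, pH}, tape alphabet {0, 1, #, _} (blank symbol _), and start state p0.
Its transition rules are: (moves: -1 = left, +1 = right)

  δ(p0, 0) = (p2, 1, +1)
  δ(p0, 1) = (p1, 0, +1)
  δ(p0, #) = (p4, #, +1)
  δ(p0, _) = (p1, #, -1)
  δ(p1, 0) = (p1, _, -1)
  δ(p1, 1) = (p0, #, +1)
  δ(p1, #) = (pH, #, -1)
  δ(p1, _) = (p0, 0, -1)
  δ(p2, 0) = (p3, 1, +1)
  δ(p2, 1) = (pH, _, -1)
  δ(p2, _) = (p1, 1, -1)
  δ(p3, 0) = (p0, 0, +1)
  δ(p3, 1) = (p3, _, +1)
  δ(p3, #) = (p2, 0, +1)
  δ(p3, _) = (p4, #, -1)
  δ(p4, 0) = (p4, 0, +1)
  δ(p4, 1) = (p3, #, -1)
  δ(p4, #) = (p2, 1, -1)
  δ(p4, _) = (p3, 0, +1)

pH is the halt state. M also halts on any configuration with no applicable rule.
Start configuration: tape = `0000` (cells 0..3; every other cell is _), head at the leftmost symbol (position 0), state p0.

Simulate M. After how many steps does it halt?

14

p0 | [0]000___   read 0 → write 1, move +1, go to p2
p2 | 1[0]00___   read 0 → write 1, move +1, go to p3
p3 | 11[0]0___   read 0 → write 0, move +1, go to p0
p0 | 110[0]___   read 0 → write 1, move +1, go to p2
p2 | 1101[_]__   read _ → write 1, move -1, go to p1
p1 | 110[1]1__   read 1 → write #, move +1, go to p0
p0 | 110#[1]__   read 1 → write 0, move +1, go to p1
p1 | 110#0[_]_   read _ → write 0, move -1, go to p0
p0 | 110#[0]0_   read 0 → write 1, move +1, go to p2
p2 | 110#1[0]_   read 0 → write 1, move +1, go to p3
p3 | 110#11[_]   read _ → write #, move -1, go to p4
p4 | 110#1[1]#   read 1 → write #, move -1, go to p3
p3 | 110#[1]##   read 1 → write _, move +1, go to p3
p3 | 110#_[#]#   read # → write 0, move +1, go to p2
p2 | 110#_0[#]
M halts after 14 transitions.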